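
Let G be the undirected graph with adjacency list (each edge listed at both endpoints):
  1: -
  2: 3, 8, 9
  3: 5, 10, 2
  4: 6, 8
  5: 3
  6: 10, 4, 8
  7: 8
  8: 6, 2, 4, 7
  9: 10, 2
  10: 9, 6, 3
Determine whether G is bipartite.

No

6-4-8-6 is an odd cycle (length 3), and a bipartite graph can contain only even cycles.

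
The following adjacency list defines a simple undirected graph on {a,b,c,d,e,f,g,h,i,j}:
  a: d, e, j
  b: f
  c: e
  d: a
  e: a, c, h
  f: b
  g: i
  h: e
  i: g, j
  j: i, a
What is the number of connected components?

Component: {b, f}
Component: {a, c, d, e, g, h, i, j}

2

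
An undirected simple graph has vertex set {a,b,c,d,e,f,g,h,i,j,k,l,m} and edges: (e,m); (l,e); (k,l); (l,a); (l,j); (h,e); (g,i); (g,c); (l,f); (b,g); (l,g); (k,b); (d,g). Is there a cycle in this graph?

Yes

|V| = 13, |E| = 13, number of components = 1.
Since 13 > 13 - 1, a cycle must exist; for instance l-g-b-k-l.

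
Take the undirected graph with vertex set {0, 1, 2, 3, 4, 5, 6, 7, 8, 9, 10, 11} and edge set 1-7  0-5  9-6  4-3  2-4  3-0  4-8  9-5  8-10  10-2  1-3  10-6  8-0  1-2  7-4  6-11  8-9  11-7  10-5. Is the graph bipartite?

Yes

A valid 2-coloring puts {2, 3, 5, 6, 7, 8} on one side and {0, 1, 4, 9, 10, 11} on the other; every edge crosses between the two sides.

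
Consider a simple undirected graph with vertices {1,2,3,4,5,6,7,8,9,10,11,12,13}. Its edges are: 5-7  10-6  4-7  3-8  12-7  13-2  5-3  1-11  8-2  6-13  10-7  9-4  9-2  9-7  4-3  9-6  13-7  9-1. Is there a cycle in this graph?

|V| = 13, |E| = 18, number of components = 1.
One cycle is 9-4-7-13-2-9.

Yes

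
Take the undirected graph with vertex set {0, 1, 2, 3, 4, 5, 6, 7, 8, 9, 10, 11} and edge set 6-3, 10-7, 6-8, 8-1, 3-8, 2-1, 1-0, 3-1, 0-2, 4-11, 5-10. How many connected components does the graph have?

Component: {9}
Component: {4, 11}
Component: {5, 7, 10}
Component: {0, 1, 2, 3, 6, 8}

4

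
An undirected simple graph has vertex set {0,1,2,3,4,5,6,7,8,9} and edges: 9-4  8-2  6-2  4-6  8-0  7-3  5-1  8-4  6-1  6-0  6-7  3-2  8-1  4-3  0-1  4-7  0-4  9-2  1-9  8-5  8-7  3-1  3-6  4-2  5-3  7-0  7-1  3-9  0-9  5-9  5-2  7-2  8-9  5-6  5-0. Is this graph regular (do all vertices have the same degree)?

Yes

Degrees: 0:7, 1:7, 2:7, 3:7, 4:7, 5:7, 6:7, 7:7, 8:7, 9:7
All degrees equal 7; the graph is regular.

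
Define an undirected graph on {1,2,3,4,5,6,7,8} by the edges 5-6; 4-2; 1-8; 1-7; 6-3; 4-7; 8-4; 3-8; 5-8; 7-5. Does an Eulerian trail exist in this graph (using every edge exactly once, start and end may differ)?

Degrees: 1:2, 2:1, 3:2, 4:3, 5:3, 6:2, 7:3, 8:4
Odd-degree vertices: 2, 4, 5, 7 (4 total).
With 4 odd-degree vertices (more than two), no single trail can use every edge.

No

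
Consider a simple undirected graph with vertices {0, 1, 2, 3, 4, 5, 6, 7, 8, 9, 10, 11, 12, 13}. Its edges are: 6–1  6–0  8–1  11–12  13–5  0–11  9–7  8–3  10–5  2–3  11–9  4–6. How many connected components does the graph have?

Component: {5, 10, 13}
Component: {0, 1, 2, 3, 4, 6, 7, 8, 9, 11, 12}

2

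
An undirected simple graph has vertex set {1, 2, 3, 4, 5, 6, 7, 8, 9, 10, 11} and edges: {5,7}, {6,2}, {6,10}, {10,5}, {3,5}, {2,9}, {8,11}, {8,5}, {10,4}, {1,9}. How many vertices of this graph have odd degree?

Degrees: 1:1, 2:2, 3:1, 4:1, 5:4, 6:2, 7:1, 8:2, 9:2, 10:3, 11:1
Odd-degree vertices: 1, 3, 4, 7, 10, 11.

6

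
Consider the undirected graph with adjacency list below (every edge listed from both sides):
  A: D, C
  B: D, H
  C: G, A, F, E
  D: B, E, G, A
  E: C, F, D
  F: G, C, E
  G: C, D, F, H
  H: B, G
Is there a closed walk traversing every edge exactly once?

No

Degrees: A:2, B:2, C:4, D:4, E:3, F:3, G:4, H:2
E, F have odd degree; an Eulerian circuit needs every degree to be even, so none exists.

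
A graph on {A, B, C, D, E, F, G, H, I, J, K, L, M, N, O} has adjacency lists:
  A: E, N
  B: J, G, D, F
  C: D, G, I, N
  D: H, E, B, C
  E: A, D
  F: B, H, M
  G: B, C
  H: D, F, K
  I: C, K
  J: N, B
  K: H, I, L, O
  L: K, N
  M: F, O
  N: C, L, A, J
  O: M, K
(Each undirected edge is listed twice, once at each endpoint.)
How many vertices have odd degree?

Degrees: A:2, B:4, C:4, D:4, E:2, F:3, G:2, H:3, I:2, J:2, K:4, L:2, M:2, N:4, O:2
Odd-degree vertices: F, H.

2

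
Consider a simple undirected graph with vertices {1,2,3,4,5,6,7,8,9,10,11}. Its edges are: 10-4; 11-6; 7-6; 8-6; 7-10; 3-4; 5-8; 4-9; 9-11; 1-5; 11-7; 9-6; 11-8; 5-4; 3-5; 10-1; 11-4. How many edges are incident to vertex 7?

Neighbors of 7: 6, 10, 11.

3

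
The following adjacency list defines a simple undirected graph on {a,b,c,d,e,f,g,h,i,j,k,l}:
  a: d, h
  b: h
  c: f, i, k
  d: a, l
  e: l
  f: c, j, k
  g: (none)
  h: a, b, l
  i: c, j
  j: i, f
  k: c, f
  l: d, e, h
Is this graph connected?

Component: {g}
Component: {c, f, i, j, k}
Component: {a, b, d, e, h, l}
No edge joins these 3 groups, so the graph is disconnected.

No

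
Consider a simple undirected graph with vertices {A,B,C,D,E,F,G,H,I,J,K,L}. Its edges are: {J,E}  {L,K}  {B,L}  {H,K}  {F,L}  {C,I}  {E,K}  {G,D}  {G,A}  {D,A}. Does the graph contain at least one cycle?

|V| = 12, |E| = 10, number of components = 3.
One cycle is A-D-G-A.

Yes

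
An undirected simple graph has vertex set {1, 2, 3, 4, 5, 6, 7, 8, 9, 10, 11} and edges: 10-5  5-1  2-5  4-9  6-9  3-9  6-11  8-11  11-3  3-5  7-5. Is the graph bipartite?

Yes

A valid 2-coloring puts {5, 9, 11} on one side and {1, 2, 3, 4, 6, 7, 8, 10} on the other; every edge crosses between the two sides.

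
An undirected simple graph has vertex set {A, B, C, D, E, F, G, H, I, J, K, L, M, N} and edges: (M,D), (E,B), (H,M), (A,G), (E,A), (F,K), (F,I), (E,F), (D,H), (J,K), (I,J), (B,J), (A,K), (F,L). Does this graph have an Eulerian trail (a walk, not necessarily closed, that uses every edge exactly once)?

Degrees: A:3, B:2, C:0, D:2, E:3, F:4, G:1, H:2, I:2, J:3, K:3, L:1, M:2, N:0
Odd-degree vertices: A, E, G, J, K, L (6 total).
An Eulerian trail requires 0 or 2 odd-degree vertices; here there are 6.

No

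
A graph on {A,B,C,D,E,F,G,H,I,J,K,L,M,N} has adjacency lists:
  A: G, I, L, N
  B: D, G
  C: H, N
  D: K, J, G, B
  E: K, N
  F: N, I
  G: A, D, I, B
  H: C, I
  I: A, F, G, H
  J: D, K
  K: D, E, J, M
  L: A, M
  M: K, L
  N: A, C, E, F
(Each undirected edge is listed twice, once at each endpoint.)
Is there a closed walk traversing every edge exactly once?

Yes

Degrees: A:4, B:2, C:2, D:4, E:2, F:2, G:4, H:2, I:4, J:2, K:4, L:2, M:2, N:4
All degrees are even and the non-isolated vertices are connected — an Eulerian circuit exists.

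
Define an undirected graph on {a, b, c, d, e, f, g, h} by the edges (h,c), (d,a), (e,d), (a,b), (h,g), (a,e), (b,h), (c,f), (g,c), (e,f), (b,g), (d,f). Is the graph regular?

Yes

Degrees: a:3, b:3, c:3, d:3, e:3, f:3, g:3, h:3
All degrees equal 3; the graph is regular.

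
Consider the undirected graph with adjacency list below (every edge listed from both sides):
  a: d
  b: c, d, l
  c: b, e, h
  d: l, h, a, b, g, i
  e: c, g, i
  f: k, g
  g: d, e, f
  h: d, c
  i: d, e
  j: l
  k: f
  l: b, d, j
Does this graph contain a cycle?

The graph has 12 vertices, 15 edges, and 1 connected component.
Since 15 > 12 - 1, a cycle must exist; for instance d-b-l-d.

Yes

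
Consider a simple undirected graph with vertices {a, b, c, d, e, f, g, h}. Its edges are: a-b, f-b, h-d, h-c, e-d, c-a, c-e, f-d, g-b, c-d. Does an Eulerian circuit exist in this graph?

Degrees: a:2, b:3, c:4, d:4, e:2, f:2, g:1, h:2
Vertices with odd degree: b, g. An Eulerian circuit requires all degrees even.

No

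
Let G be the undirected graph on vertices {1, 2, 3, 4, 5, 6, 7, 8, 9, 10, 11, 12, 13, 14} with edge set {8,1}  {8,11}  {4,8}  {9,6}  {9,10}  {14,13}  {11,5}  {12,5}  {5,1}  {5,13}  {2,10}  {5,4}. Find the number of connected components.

4

Component: {3}
Component: {7}
Component: {2, 6, 9, 10}
Component: {1, 4, 5, 8, 11, 12, 13, 14}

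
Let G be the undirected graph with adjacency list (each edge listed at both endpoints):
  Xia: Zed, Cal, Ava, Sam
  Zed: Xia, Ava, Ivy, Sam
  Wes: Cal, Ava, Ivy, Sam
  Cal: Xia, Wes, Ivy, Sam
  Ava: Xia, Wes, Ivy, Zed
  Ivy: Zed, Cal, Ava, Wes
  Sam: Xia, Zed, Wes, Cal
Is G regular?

Degrees: Xia:4, Zed:4, Wes:4, Cal:4, Ava:4, Ivy:4, Sam:4
All degrees equal 4; the graph is regular.

Yes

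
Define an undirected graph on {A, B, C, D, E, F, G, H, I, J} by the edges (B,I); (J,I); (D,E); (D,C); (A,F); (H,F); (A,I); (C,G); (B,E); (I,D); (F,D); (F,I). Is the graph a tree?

The graph has 10 vertices and 12 edges.
Connected but with 12 > 9 edges, so it has a cycle and is not a tree.

No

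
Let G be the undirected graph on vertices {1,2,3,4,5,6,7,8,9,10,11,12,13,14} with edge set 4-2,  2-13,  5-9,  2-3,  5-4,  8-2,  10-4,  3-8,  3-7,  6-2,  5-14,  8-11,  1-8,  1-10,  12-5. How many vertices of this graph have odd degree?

10

Degrees: 1:2, 2:5, 3:3, 4:3, 5:4, 6:1, 7:1, 8:4, 9:1, 10:2, 11:1, 12:1, 13:1, 14:1
Odd-degree vertices: 2, 3, 4, 6, 7, 9, 11, 12, 13, 14.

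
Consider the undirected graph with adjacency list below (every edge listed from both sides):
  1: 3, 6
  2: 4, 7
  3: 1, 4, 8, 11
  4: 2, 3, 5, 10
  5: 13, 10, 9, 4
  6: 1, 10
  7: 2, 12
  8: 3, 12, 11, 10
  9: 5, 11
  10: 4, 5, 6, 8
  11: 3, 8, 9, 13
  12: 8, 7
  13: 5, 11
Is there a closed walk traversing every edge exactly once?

Degrees: 1:2, 2:2, 3:4, 4:4, 5:4, 6:2, 7:2, 8:4, 9:2, 10:4, 11:4, 12:2, 13:2
Every vertex has even degree and the edges form a single connected piece, so an Eulerian circuit exists.

Yes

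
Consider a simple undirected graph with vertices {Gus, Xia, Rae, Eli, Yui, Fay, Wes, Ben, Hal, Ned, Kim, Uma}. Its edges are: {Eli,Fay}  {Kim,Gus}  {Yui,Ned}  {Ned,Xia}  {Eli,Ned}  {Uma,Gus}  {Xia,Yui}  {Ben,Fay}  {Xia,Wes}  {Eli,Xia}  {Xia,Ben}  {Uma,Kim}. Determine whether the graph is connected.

No

Component: {Rae}
Component: {Hal}
Component: {Gus, Kim, Uma}
Component: {Xia, Eli, Yui, Fay, Wes, Ben, Ned}
No edge joins these 4 groups, so the graph is disconnected.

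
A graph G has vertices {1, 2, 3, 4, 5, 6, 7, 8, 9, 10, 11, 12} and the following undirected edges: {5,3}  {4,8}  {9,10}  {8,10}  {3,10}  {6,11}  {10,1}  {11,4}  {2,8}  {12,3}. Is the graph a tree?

No

The graph has 12 vertices and 10 edges.
It splits into 2 components, so it cannot be a tree.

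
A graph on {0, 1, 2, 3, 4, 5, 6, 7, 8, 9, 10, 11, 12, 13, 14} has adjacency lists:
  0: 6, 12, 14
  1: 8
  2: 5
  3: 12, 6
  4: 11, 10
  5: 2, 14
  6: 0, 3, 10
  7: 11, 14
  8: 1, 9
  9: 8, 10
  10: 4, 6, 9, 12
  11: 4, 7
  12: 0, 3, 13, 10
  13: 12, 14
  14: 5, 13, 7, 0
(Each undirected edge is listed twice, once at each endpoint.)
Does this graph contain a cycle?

|V| = 15, |E| = 18, number of components = 1.
One cycle is 0-12-3-6-0.

Yes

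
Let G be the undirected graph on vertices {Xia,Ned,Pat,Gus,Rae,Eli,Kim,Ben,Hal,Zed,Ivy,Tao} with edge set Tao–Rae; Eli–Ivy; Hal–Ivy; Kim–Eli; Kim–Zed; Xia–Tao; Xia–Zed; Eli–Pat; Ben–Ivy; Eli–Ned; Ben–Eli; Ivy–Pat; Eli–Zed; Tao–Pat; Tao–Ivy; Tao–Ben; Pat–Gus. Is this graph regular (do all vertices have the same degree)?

Degrees: Xia:2, Ned:1, Pat:4, Gus:1, Rae:1, Eli:6, Kim:2, Ben:3, Hal:1, Zed:3, Ivy:5, Tao:5
Vertex Ned has degree 1 while Eli has degree 6, so the graph is not regular.

No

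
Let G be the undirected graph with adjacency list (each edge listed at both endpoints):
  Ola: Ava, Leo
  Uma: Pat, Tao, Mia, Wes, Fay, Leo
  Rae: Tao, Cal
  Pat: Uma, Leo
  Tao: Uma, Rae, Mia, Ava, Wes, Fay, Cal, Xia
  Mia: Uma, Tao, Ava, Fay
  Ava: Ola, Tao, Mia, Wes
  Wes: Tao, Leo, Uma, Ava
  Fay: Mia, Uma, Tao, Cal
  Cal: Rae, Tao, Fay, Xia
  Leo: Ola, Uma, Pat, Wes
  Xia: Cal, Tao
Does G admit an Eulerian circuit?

Degrees: Ola:2, Uma:6, Rae:2, Pat:2, Tao:8, Mia:4, Ava:4, Wes:4, Fay:4, Cal:4, Leo:4, Xia:2
Every vertex has even degree and the edges form a single connected piece, so an Eulerian circuit exists.

Yes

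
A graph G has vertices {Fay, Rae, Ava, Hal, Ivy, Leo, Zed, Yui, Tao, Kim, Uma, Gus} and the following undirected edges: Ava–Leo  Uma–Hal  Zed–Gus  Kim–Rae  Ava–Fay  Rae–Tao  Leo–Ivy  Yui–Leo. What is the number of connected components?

Component: {Hal, Uma}
Component: {Zed, Gus}
Component: {Rae, Tao, Kim}
Component: {Fay, Ava, Ivy, Leo, Yui}

4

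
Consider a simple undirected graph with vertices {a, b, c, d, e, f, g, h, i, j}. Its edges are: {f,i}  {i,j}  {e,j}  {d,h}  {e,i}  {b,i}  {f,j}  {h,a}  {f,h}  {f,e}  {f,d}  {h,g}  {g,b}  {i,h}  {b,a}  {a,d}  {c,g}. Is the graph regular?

No

Degrees: a:3, b:3, c:1, d:3, e:3, f:5, g:3, h:5, i:5, j:3
Degrees are not all equal (e.g. deg(c)=1 but deg(f)=5); not regular.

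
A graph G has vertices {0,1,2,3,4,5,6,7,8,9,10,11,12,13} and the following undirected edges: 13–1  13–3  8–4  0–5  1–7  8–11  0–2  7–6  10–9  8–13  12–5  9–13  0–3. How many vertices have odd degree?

Degrees: 0:3, 1:2, 2:1, 3:2, 4:1, 5:2, 6:1, 7:2, 8:3, 9:2, 10:1, 11:1, 12:1, 13:4
Odd-degree vertices: 0, 2, 4, 6, 8, 10, 11, 12.

8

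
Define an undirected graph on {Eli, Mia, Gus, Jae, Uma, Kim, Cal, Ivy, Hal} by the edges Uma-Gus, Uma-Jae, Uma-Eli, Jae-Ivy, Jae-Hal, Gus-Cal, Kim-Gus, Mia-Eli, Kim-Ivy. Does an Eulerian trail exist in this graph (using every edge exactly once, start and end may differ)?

No

Degrees: Eli:2, Mia:1, Gus:3, Jae:3, Uma:3, Kim:2, Cal:1, Ivy:2, Hal:1
Odd-degree vertices: Mia, Gus, Jae, Uma, Cal, Hal (6 total).
An Eulerian trail requires 0 or 2 odd-degree vertices; here there are 6.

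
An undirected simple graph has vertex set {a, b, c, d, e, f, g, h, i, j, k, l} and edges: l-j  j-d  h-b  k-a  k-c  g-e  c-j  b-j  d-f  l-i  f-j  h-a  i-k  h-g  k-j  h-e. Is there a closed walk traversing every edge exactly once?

Degrees: a:2, b:2, c:2, d:2, e:2, f:2, g:2, h:4, i:2, j:6, k:4, l:2
All degrees are even and the non-isolated vertices are connected — an Eulerian circuit exists.

Yes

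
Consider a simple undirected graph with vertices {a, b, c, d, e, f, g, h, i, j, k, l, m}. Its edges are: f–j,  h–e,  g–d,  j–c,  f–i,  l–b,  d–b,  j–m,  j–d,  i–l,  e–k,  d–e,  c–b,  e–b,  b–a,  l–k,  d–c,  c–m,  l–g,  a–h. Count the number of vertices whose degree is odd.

Degrees: a:2, b:5, c:4, d:5, e:4, f:2, g:2, h:2, i:2, j:4, k:2, l:4, m:2
Odd-degree vertices: b, d.

2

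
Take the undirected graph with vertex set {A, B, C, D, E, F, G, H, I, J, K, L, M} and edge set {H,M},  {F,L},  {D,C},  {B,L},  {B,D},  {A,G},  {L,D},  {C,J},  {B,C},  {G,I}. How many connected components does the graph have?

5

Component: {E}
Component: {K}
Component: {H, M}
Component: {A, G, I}
Component: {B, C, D, F, J, L}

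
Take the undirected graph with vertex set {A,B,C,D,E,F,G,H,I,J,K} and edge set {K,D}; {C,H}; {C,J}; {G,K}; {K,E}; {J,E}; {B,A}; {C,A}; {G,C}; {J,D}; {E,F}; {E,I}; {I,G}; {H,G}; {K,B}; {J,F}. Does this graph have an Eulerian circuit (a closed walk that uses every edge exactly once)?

Degrees: A:2, B:2, C:4, D:2, E:4, F:2, G:4, H:2, I:2, J:4, K:4
Every vertex has even degree and the edges form a single connected piece, so an Eulerian circuit exists.

Yes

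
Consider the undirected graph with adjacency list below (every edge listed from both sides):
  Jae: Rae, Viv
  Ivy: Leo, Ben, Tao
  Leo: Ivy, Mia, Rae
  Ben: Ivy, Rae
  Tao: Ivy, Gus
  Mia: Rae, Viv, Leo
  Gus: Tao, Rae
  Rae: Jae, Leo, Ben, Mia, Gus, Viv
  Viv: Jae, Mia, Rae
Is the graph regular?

Degrees: Jae:2, Ivy:3, Leo:3, Ben:2, Tao:2, Mia:3, Gus:2, Rae:6, Viv:3
Vertex Jae has degree 2 while Rae has degree 6, so the graph is not regular.

No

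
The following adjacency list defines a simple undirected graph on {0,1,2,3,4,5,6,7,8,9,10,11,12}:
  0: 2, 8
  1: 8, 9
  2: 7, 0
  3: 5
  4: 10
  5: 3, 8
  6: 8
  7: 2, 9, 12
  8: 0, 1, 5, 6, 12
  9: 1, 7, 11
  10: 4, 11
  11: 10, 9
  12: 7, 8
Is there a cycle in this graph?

Yes

|V| = 13, |E| = 14, number of components = 1.
One cycle is 8-1-9-7-12-8.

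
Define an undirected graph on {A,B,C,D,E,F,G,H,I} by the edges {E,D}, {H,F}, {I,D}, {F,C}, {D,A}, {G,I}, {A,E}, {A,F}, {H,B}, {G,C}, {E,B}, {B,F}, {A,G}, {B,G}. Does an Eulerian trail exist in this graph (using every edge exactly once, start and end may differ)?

Degrees: A:4, B:4, C:2, D:3, E:3, F:4, G:4, H:2, I:2
Odd-degree vertices: D, E (2 total).
The non-isolated vertices are connected and exactly 2 have odd degree, so an Eulerian trail exists (from D to E).

Yes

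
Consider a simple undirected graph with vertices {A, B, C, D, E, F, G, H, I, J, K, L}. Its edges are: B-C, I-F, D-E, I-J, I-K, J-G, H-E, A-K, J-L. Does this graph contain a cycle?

|V| = 12, |E| = 9, number of components = 3.
A forest on 12 vertices with 3 components has exactly 9 edges, which matches — so no cycle.

No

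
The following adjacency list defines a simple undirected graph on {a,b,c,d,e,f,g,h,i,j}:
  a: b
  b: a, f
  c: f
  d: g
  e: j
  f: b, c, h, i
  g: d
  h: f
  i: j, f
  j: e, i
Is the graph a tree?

No

|V| = 10, |E| = 8.
It splits into 2 components, so it cannot be a tree.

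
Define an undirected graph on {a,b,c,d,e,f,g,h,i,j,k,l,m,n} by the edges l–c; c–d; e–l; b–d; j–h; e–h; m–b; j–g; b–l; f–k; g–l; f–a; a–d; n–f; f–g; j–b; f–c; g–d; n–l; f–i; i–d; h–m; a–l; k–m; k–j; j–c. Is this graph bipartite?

e-h-j-g-l-e is an odd cycle (length 5), and a bipartite graph can contain only even cycles.

No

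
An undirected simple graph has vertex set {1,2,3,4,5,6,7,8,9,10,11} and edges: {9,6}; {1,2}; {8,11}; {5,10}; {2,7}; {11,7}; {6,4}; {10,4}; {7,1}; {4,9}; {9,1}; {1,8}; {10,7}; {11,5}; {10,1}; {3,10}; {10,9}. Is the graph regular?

No

Degrees: 1:5, 2:2, 3:1, 4:3, 5:2, 6:2, 7:4, 8:2, 9:4, 10:6, 11:3
Vertex 3 has degree 1 while 10 has degree 6, so the graph is not regular.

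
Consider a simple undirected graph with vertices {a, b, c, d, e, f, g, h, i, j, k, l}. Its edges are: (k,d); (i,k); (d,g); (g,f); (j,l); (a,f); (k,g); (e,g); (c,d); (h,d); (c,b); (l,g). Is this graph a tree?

The graph has 12 vertices and 12 edges.
Connected but with 12 > 11 edges, so it has a cycle and is not a tree.

No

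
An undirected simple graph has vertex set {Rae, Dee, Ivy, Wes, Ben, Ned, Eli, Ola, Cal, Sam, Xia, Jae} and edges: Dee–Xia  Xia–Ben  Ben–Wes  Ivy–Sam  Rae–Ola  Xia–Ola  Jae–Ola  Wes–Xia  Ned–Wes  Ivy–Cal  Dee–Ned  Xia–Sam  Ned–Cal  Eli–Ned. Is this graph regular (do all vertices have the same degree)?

No

Degrees: Rae:1, Dee:2, Ivy:2, Wes:3, Ben:2, Ned:4, Eli:1, Ola:3, Cal:2, Sam:2, Xia:5, Jae:1
Degrees are not all equal (e.g. deg(Rae)=1 but deg(Xia)=5); not regular.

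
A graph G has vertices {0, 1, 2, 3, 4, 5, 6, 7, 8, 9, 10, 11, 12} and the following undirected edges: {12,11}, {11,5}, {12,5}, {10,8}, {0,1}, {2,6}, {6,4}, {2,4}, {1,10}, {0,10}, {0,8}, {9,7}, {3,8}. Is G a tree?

No

The graph has 13 vertices and 13 edges.
It splits into 4 components, so it cannot be a tree.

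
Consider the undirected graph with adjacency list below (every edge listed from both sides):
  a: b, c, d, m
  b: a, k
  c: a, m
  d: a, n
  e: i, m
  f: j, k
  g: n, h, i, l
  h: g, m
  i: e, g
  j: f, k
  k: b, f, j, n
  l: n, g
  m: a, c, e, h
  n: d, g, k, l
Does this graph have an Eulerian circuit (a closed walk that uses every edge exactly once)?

Yes

Degrees: a:4, b:2, c:2, d:2, e:2, f:2, g:4, h:2, i:2, j:2, k:4, l:2, m:4, n:4
Every vertex has even degree and the edges form a single connected piece, so an Eulerian circuit exists.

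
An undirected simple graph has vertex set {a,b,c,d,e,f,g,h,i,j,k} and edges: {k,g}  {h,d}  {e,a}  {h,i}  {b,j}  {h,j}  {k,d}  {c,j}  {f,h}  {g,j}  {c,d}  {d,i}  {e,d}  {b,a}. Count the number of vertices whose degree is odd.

Degrees: a:2, b:2, c:2, d:5, e:2, f:1, g:2, h:4, i:2, j:4, k:2
Odd-degree vertices: d, f.

2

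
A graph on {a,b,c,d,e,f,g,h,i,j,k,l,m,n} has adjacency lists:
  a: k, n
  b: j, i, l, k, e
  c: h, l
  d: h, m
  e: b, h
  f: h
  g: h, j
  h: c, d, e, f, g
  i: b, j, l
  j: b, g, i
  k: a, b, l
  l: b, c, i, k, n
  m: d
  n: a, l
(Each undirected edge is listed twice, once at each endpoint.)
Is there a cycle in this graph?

|V| = 14, |E| = 19, number of components = 1.
Since 19 > 14 - 1, a cycle must exist; for instance b-e-h-g-j-b.

Yes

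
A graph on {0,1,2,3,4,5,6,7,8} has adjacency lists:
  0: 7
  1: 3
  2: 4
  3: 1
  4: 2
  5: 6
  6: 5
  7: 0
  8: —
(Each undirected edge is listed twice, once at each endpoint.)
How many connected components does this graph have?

5

Component: {8}
Component: {0, 7}
Component: {1, 3}
Component: {2, 4}
Component: {5, 6}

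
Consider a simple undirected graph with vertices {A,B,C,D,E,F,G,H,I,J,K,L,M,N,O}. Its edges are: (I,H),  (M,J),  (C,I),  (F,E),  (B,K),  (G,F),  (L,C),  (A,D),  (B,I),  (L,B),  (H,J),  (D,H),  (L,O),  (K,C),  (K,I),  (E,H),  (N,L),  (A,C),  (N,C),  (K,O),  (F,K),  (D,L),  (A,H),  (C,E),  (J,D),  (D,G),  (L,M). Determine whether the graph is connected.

Yes

A breadth-first search from A visits A, C, D, H, L, E, K, N, I, G, J, M, B, O, F — all 15 vertices — so the graph is connected.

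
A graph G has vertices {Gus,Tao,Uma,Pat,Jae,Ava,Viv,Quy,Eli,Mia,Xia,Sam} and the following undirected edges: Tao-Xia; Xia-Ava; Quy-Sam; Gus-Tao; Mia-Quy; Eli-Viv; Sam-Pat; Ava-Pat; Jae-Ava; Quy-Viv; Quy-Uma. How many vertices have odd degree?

6

Degrees: Gus:1, Tao:2, Uma:1, Pat:2, Jae:1, Ava:3, Viv:2, Quy:4, Eli:1, Mia:1, Xia:2, Sam:2
Odd-degree vertices: Gus, Uma, Jae, Ava, Eli, Mia.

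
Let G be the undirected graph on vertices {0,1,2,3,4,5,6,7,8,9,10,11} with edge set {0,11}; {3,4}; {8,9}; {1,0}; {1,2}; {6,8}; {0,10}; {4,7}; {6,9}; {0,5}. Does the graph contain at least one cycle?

Yes

|V| = 12, |E| = 10, number of components = 3.
Since 10 > 12 - 3, a cycle must exist; for instance 6-8-9-6.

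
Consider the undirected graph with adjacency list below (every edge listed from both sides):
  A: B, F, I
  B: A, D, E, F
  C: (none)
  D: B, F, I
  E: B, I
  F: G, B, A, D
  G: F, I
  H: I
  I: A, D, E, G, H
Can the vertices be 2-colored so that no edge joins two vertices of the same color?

B-F-D-B is an odd cycle (length 3), and a bipartite graph can contain only even cycles.

No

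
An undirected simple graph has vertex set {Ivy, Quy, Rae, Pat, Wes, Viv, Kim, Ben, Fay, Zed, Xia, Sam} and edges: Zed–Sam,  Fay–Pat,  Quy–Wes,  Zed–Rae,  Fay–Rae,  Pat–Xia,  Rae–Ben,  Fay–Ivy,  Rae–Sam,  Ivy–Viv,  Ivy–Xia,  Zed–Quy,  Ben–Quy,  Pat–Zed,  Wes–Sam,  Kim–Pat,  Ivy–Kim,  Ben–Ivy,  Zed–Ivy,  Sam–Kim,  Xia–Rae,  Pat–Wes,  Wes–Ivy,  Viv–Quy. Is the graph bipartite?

Zed-Rae-Sam-Zed is an odd cycle (length 3), and a bipartite graph can contain only even cycles.

No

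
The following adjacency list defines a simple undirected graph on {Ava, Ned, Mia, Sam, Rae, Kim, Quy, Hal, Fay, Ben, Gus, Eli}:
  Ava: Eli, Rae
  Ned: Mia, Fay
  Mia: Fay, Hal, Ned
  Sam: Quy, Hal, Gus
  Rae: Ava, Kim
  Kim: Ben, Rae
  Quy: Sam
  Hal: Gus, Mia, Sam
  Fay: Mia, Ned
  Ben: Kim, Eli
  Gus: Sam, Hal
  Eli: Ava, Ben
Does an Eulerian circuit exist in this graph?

Degrees: Ava:2, Ned:2, Mia:3, Sam:3, Rae:2, Kim:2, Quy:1, Hal:3, Fay:2, Ben:2, Gus:2, Eli:2
Vertices with odd degree: Mia, Sam, Quy, Hal. An Eulerian circuit requires all degrees even.

No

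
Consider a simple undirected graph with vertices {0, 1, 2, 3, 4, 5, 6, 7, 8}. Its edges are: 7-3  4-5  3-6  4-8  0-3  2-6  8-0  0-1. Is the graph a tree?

Yes

The graph has 9 vertices and 8 edges.
It is connected with exactly 8 edges, hence acyclic — it is a tree.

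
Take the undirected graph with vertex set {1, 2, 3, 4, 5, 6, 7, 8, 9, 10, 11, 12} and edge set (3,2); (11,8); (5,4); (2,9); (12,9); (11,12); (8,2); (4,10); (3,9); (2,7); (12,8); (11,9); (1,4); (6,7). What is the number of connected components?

2

Component: {1, 4, 5, 10}
Component: {2, 3, 6, 7, 8, 9, 11, 12}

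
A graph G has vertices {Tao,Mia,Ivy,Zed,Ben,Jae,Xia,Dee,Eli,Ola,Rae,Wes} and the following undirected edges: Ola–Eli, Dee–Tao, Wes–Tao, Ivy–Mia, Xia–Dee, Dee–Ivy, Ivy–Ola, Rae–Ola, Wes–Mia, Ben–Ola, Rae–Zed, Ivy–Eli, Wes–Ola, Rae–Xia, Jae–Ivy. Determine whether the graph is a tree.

The graph has 12 vertices and 15 edges.
Connected but with 15 > 11 edges, so it has a cycle and is not a tree.

No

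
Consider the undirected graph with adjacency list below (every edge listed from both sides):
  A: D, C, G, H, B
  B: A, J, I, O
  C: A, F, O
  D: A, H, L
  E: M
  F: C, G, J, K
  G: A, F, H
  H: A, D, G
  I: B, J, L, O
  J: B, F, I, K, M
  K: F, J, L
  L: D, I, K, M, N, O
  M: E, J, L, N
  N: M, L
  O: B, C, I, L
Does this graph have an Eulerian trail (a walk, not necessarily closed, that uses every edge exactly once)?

Degrees: A:5, B:4, C:3, D:3, E:1, F:4, G:3, H:3, I:4, J:5, K:3, L:6, M:4, N:2, O:4
Odd-degree vertices: A, C, D, E, G, H, J, K (8 total).
With 8 odd-degree vertices (more than two), no single trail can use every edge.

No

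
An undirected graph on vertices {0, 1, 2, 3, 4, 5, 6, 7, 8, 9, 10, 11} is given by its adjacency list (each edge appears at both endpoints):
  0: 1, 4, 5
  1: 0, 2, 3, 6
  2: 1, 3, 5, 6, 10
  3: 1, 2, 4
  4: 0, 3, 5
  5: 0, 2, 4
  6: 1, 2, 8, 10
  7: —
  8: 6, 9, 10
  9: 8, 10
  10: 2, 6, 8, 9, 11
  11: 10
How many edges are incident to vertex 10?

Neighbors of 10: 2, 6, 8, 9, 11.

5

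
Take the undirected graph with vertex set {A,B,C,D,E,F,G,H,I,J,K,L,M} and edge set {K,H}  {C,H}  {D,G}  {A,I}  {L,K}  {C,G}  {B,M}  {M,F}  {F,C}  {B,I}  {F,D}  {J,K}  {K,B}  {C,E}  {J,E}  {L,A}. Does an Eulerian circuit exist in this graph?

Degrees: A:2, B:3, C:4, D:2, E:2, F:3, G:2, H:2, I:2, J:2, K:4, L:2, M:2
Vertices with odd degree: B, F. An Eulerian circuit requires all degrees even.

No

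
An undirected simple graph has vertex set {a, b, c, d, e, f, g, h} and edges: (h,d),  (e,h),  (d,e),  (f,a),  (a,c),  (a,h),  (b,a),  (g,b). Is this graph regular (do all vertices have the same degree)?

Degrees: a:4, b:2, c:1, d:2, e:2, f:1, g:1, h:3
Vertex c has degree 1 while a has degree 4, so the graph is not regular.

No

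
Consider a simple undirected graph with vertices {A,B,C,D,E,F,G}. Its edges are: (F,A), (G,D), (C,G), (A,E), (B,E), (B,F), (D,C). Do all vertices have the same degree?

Yes

Degrees: A:2, B:2, C:2, D:2, E:2, F:2, G:2
All degrees equal 2; the graph is regular.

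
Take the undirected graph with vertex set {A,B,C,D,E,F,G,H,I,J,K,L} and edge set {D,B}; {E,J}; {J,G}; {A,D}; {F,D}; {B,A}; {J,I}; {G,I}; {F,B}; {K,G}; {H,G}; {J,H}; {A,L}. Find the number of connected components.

Component: {C}
Component: {A, B, D, F, L}
Component: {E, G, H, I, J, K}

3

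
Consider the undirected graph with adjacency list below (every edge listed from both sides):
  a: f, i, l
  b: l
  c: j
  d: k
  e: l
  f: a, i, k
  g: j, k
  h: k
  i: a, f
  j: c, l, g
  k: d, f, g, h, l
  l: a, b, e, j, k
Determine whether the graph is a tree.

The graph has 12 vertices and 14 edges.
A tree on 12 vertices has exactly 11 edges; this graph has 14, so it contains a cycle and is not a tree.

No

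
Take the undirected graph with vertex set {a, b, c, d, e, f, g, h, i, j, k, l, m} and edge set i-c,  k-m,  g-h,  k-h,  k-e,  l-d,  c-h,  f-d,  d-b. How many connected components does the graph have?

4

Component: {a}
Component: {j}
Component: {b, d, f, l}
Component: {c, e, g, h, i, k, m}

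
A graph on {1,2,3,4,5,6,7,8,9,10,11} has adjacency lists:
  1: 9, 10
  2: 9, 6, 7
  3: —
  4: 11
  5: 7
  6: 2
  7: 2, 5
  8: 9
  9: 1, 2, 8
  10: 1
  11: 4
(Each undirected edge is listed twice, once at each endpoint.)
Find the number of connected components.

Component: {3}
Component: {4, 11}
Component: {1, 2, 5, 6, 7, 8, 9, 10}

3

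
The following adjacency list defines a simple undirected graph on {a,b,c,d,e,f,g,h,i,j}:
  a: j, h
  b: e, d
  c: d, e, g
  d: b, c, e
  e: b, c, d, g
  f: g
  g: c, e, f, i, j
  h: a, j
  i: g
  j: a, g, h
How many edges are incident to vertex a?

2

Neighbors of a: h, j.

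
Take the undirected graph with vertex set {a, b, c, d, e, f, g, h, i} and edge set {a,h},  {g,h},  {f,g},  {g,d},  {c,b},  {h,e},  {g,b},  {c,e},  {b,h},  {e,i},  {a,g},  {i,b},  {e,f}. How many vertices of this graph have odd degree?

2

Degrees: a:2, b:4, c:2, d:1, e:4, f:2, g:5, h:4, i:2
Odd-degree vertices: d, g.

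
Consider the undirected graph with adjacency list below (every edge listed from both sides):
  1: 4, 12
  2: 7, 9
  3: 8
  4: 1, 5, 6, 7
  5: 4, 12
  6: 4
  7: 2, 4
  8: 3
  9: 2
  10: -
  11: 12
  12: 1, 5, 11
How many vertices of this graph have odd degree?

6

Degrees: 1:2, 2:2, 3:1, 4:4, 5:2, 6:1, 7:2, 8:1, 9:1, 10:0, 11:1, 12:3
Odd-degree vertices: 3, 6, 8, 9, 11, 12.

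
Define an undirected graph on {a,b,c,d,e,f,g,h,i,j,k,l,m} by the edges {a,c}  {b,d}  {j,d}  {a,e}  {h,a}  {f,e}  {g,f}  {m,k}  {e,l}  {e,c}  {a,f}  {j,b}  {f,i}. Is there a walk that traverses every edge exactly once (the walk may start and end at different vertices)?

No

Degrees: a:4, b:2, c:2, d:2, e:4, f:4, g:1, h:1, i:1, j:2, k:1, l:1, m:1
Odd-degree vertices: g, h, i, k, l, m (6 total).
With 6 odd-degree vertices (more than two), no single trail can use every edge.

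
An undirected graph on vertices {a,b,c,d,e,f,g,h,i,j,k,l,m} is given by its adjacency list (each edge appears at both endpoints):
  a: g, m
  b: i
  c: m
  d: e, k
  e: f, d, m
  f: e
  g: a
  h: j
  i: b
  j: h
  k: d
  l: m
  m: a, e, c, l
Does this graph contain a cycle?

No

The graph has 13 vertices, 10 edges, and 3 connected components.
Since 10 = 13 - 3, the graph is a forest and contains no cycle.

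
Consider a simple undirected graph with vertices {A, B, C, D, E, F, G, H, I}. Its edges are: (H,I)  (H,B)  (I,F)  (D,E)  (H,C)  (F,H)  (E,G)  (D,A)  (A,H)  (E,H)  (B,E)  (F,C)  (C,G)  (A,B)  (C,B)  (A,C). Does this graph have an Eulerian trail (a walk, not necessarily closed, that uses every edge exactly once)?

Degrees: A:4, B:4, C:5, D:2, E:4, F:3, G:2, H:6, I:2
Odd-degree vertices: C, F (2 total).
With 2 odd-degree vertices and all edges in one connected piece, an Eulerian trail exists (from C to F).

Yes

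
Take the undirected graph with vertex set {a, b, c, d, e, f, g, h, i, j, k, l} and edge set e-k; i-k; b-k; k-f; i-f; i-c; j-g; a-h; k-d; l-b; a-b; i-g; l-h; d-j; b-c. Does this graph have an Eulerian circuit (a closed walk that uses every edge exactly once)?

Degrees: a:2, b:4, c:2, d:2, e:1, f:2, g:2, h:2, i:4, j:2, k:5, l:2
Vertices with odd degree: e, k. An Eulerian circuit requires all degrees even.

No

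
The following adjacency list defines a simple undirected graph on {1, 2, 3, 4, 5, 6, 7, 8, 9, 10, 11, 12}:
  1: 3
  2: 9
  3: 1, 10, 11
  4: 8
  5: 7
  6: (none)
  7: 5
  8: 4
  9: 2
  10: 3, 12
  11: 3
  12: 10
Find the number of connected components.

5

Component: {6}
Component: {2, 9}
Component: {4, 8}
Component: {5, 7}
Component: {1, 3, 10, 11, 12}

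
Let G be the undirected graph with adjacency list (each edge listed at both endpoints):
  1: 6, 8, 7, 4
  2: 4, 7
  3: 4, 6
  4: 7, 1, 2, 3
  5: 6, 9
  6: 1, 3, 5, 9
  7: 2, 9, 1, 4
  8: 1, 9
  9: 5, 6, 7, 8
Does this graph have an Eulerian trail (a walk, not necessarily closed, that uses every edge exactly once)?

Degrees: 1:4, 2:2, 3:2, 4:4, 5:2, 6:4, 7:4, 8:2, 9:4
Odd-degree vertices: none (0 total).
With 0 odd-degree vertices and all edges in one connected piece, an Eulerian trail exists.

Yes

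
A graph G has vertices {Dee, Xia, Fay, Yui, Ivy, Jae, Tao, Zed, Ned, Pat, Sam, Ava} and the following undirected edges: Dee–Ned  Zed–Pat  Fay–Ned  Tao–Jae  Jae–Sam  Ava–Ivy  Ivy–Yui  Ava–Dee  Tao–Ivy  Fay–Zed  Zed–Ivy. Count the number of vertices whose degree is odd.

4

Degrees: Dee:2, Xia:0, Fay:2, Yui:1, Ivy:4, Jae:2, Tao:2, Zed:3, Ned:2, Pat:1, Sam:1, Ava:2
Odd-degree vertices: Yui, Zed, Pat, Sam.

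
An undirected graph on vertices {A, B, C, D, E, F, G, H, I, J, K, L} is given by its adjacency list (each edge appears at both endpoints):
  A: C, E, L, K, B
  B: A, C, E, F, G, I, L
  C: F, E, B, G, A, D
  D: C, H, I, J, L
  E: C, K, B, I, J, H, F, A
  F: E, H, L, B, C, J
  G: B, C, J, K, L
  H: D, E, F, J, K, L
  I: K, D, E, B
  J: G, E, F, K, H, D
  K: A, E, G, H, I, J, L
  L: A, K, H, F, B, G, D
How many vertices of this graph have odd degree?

6

Degrees: A:5, B:7, C:6, D:5, E:8, F:6, G:5, H:6, I:4, J:6, K:7, L:7
Odd-degree vertices: A, B, D, G, K, L.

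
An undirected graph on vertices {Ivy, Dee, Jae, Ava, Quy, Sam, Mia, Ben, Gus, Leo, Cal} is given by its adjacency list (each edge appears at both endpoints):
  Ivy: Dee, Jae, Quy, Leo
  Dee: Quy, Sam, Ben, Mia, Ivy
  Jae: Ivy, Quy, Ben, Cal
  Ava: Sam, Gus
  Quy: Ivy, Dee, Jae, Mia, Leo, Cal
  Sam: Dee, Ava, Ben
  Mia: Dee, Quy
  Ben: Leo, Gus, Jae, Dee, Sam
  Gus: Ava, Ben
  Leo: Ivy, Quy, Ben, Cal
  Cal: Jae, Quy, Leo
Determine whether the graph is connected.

Starting from Ivy and exploring outward reaches every vertex (Ivy, Quy, Leo, Dee, Jae, Cal, Mia, Ben, Sam, Gus, Ava); the graph is connected.

Yes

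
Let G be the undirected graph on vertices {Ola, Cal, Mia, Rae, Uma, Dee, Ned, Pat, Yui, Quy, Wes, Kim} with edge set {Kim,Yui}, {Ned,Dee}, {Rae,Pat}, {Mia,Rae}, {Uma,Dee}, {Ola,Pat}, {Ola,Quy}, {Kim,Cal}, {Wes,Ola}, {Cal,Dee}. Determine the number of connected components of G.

Component: {Ola, Mia, Rae, Pat, Quy, Wes}
Component: {Cal, Uma, Dee, Ned, Yui, Kim}

2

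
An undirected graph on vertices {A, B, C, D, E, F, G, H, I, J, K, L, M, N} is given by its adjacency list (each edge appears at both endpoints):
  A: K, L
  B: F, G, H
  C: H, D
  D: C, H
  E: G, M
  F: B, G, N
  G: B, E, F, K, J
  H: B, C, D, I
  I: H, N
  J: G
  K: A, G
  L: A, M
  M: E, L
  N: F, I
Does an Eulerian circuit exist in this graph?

Degrees: A:2, B:3, C:2, D:2, E:2, F:3, G:5, H:4, I:2, J:1, K:2, L:2, M:2, N:2
Vertices with odd degree: B, F, G, J. An Eulerian circuit requires all degrees even.

No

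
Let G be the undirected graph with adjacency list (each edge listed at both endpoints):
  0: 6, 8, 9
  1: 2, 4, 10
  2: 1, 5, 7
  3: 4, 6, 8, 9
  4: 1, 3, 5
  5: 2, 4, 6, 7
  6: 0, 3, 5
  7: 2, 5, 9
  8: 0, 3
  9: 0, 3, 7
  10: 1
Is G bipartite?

No

The cycle 5-7-2-5 has length 3, which is odd, so the graph is not bipartite.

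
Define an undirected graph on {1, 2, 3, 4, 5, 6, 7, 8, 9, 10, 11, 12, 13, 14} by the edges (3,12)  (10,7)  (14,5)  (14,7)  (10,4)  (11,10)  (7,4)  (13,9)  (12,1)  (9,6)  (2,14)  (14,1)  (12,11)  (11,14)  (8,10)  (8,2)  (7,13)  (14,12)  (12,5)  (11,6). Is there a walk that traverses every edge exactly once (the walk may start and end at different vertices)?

Degrees: 1:2, 2:2, 3:1, 4:2, 5:2, 6:2, 7:4, 8:2, 9:2, 10:4, 11:4, 12:5, 13:2, 14:6
Odd-degree vertices: 3, 12 (2 total).
The non-isolated vertices are connected and exactly 2 have odd degree, so an Eulerian trail exists (from 3 to 12).

Yes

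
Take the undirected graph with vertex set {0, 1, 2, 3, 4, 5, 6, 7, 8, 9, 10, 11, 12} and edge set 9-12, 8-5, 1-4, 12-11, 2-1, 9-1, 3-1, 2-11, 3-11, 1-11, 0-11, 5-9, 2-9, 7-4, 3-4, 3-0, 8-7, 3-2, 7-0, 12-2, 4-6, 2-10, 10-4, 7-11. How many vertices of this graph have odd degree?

Degrees: 0:3, 1:5, 2:6, 3:5, 4:5, 5:2, 6:1, 7:4, 8:2, 9:4, 10:2, 11:6, 12:3
Odd-degree vertices: 0, 1, 3, 4, 6, 12.

6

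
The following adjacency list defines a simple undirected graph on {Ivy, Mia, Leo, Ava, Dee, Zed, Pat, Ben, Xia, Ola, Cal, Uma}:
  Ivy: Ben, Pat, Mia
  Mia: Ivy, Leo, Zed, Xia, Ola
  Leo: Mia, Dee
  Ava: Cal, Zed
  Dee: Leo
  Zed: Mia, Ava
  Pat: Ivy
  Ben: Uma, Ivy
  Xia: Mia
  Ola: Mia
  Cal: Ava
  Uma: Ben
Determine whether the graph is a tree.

Yes

|V| = 12, |E| = 11.
It is connected with exactly 11 edges, hence acyclic — it is a tree.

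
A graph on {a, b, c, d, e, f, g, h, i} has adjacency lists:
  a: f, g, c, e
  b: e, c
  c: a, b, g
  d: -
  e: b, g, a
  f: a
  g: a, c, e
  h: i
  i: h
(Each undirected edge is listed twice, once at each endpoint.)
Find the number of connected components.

Component: {d}
Component: {h, i}
Component: {a, b, c, e, f, g}

3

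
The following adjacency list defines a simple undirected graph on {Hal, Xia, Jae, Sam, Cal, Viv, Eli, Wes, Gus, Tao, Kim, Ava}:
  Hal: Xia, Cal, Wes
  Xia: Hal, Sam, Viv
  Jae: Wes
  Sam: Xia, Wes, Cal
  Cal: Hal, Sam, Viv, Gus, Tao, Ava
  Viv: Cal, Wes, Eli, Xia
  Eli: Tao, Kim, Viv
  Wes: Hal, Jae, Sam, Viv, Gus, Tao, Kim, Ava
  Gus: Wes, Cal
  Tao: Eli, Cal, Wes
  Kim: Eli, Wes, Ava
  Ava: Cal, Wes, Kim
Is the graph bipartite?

Wes-Kim-Ava-Wes is an odd cycle (length 3), and a bipartite graph can contain only even cycles.

No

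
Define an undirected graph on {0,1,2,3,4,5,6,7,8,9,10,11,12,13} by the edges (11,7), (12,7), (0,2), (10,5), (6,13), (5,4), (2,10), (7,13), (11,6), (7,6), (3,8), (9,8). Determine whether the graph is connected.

Component: {1}
Component: {3, 8, 9}
Component: {0, 2, 4, 5, 10}
Component: {6, 7, 11, 12, 13}
There are 4 separate components, so the graph is not connected.

No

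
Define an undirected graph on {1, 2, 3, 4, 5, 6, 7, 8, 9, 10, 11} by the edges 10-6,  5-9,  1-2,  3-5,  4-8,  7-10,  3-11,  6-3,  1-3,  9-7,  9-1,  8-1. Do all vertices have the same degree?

Degrees: 1:4, 2:1, 3:4, 4:1, 5:2, 6:2, 7:2, 8:2, 9:3, 10:2, 11:1
Vertex 2 has degree 1 while 1 has degree 4, so the graph is not regular.

No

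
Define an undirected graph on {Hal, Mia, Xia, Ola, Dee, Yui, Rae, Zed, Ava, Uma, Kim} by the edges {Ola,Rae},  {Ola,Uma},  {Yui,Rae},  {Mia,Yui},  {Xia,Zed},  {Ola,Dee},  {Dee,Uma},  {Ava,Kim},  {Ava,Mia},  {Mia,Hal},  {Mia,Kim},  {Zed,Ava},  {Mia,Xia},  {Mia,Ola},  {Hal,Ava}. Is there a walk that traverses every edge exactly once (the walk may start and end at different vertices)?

Yes

Degrees: Hal:2, Mia:6, Xia:2, Ola:4, Dee:2, Yui:2, Rae:2, Zed:2, Ava:4, Uma:2, Kim:2
Odd-degree vertices: none (0 total).
The non-isolated vertices are connected and exactly 0 have odd degree, so an Eulerian trail exists.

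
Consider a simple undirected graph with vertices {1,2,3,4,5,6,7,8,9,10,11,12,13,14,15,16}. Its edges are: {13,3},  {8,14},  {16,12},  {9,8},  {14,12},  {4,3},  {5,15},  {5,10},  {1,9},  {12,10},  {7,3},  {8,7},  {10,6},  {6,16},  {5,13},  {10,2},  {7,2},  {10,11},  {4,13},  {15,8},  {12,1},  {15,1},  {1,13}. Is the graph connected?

Starting from 1 and exploring outward reaches every vertex (1, 12, 9, 13, 15, 10, 16, 14, 8, 5, 3, 4, 2, 11, 6, 7); the graph is connected.

Yes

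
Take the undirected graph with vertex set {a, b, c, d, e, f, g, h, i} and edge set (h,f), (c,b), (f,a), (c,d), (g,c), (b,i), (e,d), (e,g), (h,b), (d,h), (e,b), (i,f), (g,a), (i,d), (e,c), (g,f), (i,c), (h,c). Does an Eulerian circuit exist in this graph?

Degrees: a:2, b:4, c:6, d:4, e:4, f:4, g:4, h:4, i:4
Every vertex has even degree and the edges form a single connected piece, so an Eulerian circuit exists.

Yes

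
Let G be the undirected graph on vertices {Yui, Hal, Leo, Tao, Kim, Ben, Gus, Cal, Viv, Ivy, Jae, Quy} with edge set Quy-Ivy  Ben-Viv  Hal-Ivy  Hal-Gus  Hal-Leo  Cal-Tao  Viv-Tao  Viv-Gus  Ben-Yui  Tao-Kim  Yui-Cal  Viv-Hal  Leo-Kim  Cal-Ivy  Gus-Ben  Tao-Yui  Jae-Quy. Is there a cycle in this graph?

Yes

The graph has 12 vertices, 17 edges, and 1 connected component.
Since 17 > 12 - 1, a cycle must exist; for instance Viv-Ben-Gus-Hal-Viv.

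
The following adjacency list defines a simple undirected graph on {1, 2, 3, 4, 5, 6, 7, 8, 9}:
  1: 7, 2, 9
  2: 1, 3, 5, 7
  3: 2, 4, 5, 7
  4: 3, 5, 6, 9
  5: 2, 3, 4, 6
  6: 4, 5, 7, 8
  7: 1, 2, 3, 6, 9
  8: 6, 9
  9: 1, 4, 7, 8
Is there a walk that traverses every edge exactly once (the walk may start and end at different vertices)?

Degrees: 1:3, 2:4, 3:4, 4:4, 5:4, 6:4, 7:5, 8:2, 9:4
Odd-degree vertices: 1, 7 (2 total).
The non-isolated vertices are connected and exactly 2 have odd degree, so an Eulerian trail exists (from 1 to 7).

Yes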